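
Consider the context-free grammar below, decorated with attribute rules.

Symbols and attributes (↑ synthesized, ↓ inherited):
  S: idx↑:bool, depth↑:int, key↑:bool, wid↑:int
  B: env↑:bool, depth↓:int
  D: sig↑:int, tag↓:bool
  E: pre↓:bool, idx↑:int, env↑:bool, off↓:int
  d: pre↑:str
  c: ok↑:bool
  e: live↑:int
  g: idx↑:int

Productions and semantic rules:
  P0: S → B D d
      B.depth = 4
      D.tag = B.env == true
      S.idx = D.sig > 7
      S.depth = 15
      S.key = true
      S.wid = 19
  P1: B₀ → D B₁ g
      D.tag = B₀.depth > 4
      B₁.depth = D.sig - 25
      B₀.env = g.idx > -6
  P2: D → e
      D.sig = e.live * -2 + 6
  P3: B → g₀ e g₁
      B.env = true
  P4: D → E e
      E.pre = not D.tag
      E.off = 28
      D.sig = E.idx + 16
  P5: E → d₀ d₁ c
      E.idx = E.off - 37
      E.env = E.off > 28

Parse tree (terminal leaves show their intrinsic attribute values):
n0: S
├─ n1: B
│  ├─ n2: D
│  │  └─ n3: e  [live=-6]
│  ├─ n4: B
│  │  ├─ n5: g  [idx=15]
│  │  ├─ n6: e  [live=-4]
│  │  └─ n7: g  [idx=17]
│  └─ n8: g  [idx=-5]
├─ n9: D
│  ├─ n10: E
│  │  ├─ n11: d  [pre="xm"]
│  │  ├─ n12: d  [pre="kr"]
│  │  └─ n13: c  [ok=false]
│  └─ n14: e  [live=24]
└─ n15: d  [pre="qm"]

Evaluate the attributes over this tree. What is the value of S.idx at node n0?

false

1. n1.depth = 4  [4]
2. n2.tag = false  [B₀.depth > 4]
3. n3.live = -6  [terminal]
4. n2.sig = 18  [e.live * -2 + 6]
5. n4.depth = -7  [D.sig - 25]
6. n5.idx = 15  [terminal]
7. n6.live = -4  [terminal]
8. n7.idx = 17  [terminal]
9. n4.env = true  [true]
10. n8.idx = -5  [terminal]
11. n1.env = true  [g.idx > -6]
12. n9.tag = true  [B.env == true]
13. n10.pre = false  [not D.tag]
14. n10.off = 28  [28]
15. n11.pre = "xm"  [terminal]
16. n12.pre = "kr"  [terminal]
17. n13.ok = false  [terminal]
18. n10.idx = -9  [E.off - 37]
19. n10.env = false  [E.off > 28]
20. n14.live = 24  [terminal]
21. n9.sig = 7  [E.idx + 16]
22. n15.pre = "qm"  [terminal]
23. n0.idx = false  [D.sig > 7]
24. n0.depth = 15  [15]
25. n0.key = true  [true]
26. n0.wid = 19  [19]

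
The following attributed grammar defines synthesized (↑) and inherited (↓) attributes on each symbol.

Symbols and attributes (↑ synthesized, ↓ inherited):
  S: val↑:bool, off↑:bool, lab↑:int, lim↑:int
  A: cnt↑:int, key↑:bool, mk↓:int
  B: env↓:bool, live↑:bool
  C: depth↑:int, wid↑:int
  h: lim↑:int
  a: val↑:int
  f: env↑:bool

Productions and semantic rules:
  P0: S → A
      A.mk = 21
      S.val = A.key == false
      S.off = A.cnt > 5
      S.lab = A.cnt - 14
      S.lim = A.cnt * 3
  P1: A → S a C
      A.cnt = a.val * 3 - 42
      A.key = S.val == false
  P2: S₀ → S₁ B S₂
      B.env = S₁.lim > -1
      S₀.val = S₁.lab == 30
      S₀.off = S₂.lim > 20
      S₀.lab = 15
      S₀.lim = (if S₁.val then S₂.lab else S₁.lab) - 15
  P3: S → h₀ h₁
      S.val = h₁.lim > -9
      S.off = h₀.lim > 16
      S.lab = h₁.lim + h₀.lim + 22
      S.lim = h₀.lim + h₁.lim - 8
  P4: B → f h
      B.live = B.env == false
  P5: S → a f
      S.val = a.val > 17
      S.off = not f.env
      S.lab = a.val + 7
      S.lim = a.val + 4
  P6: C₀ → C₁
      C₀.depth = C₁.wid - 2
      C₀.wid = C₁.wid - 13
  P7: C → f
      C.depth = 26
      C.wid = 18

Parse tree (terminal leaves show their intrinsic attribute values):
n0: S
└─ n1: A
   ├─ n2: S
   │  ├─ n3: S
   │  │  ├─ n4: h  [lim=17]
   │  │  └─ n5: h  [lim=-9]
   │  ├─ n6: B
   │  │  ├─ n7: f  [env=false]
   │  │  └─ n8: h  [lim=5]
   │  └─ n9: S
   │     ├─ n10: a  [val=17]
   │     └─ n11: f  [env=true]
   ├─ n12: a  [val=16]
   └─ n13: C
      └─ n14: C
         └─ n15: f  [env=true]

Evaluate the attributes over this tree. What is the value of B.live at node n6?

false

1. n1.mk = 21  [21]
2. n4.lim = 17  [terminal]
3. n5.lim = -9  [terminal]
4. n3.val = false  [h₁.lim > -9]
5. n3.off = true  [h₀.lim > 16]
6. n3.lab = 30  [h₁.lim + h₀.lim + 22]
7. n3.lim = 0  [h₀.lim + h₁.lim - 8]
8. n6.env = true  [S₁.lim > -1]
9. n7.env = false  [terminal]
10. n8.lim = 5  [terminal]
11. n6.live = false  [B.env == false]
12. n10.val = 17  [terminal]
13. n11.env = true  [terminal]
14. n9.val = false  [a.val > 17]
15. n9.off = false  [not f.env]
16. n9.lab = 24  [a.val + 7]
17. n9.lim = 21  [a.val + 4]
18. n2.val = true  [S₁.lab == 30]
19. n2.off = true  [S₂.lim > 20]
20. n2.lab = 15  [15]
21. n2.lim = 15  [(if S₁.val then S₂.lab else S₁.lab) - 15]
22. n12.val = 16  [terminal]
23. n15.env = true  [terminal]
24. n14.depth = 26  [26]
25. n14.wid = 18  [18]
26. n13.depth = 16  [C₁.wid - 2]
27. n13.wid = 5  [C₁.wid - 13]
28. n1.cnt = 6  [a.val * 3 - 42]
29. n1.key = false  [S.val == false]
30. n0.val = true  [A.key == false]
31. n0.off = true  [A.cnt > 5]
32. n0.lab = -8  [A.cnt - 14]
33. n0.lim = 18  [A.cnt * 3]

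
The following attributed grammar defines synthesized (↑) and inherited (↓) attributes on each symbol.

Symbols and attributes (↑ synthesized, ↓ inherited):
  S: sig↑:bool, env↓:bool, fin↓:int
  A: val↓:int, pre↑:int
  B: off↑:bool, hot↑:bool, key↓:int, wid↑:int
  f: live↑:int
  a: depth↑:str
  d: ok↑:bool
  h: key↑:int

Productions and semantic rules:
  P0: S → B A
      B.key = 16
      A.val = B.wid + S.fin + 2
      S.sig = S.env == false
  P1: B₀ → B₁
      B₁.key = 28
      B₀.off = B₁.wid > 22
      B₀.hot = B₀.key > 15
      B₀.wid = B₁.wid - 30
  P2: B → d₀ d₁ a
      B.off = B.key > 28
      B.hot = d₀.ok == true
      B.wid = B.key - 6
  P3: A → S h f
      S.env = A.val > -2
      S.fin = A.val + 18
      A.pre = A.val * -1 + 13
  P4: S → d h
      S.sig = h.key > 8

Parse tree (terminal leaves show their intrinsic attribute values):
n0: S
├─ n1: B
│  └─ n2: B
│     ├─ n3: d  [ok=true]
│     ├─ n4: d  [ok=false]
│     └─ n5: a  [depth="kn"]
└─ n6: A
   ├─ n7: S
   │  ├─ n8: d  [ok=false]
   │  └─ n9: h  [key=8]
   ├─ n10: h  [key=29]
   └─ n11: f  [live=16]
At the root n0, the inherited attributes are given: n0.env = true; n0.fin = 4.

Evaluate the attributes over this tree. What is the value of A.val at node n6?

-2

1. n0.env = true  [given at root]
2. n0.fin = 4  [given at root]
3. n1.key = 16  [16]
4. n2.key = 28  [28]
5. n3.ok = true  [terminal]
6. n4.ok = false  [terminal]
7. n5.depth = "kn"  [terminal]
8. n2.off = false  [B.key > 28]
9. n2.hot = true  [d₀.ok == true]
10. n2.wid = 22  [B.key - 6]
11. n1.off = false  [B₁.wid > 22]
12. n1.hot = true  [B₀.key > 15]
13. n1.wid = -8  [B₁.wid - 30]
14. n6.val = -2  [B.wid + S.fin + 2]
15. n7.env = false  [A.val > -2]
16. n7.fin = 16  [A.val + 18]
17. n8.ok = false  [terminal]
18. n9.key = 8  [terminal]
19. n7.sig = false  [h.key > 8]
20. n10.key = 29  [terminal]
21. n11.live = 16  [terminal]
22. n6.pre = 15  [A.val * -1 + 13]
23. n0.sig = false  [S.env == false]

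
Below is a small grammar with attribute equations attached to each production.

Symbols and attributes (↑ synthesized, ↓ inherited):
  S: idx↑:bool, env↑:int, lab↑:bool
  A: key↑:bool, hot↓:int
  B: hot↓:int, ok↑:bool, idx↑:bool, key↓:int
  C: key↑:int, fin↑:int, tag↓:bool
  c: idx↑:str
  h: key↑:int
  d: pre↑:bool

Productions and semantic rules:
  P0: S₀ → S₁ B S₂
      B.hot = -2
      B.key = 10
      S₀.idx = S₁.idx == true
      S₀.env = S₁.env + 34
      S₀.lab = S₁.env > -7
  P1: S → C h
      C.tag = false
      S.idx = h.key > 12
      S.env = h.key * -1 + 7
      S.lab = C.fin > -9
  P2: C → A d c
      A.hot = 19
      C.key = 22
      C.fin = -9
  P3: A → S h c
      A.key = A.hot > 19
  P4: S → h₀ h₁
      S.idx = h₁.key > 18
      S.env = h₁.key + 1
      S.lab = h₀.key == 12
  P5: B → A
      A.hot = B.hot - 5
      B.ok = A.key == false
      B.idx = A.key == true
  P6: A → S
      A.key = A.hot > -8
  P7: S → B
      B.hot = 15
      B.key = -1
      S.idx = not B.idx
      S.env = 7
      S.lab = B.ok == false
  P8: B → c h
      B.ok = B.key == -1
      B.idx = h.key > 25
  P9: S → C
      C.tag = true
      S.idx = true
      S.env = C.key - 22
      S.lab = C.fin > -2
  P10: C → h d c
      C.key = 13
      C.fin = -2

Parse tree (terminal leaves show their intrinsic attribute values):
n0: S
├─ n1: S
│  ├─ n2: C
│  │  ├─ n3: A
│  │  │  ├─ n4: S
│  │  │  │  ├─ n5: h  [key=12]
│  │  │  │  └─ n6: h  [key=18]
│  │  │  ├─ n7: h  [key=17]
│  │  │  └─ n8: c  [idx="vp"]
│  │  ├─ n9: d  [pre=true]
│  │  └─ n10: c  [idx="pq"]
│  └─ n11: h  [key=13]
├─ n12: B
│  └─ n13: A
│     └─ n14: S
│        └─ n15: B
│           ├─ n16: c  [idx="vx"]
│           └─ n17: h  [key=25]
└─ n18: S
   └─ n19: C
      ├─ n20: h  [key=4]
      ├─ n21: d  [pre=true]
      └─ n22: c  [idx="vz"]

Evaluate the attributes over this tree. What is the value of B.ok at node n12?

false

1. n2.tag = false  [false]
2. n3.hot = 19  [19]
3. n5.key = 12  [terminal]
4. n6.key = 18  [terminal]
5. n4.idx = false  [h₁.key > 18]
6. n4.env = 19  [h₁.key + 1]
7. n4.lab = true  [h₀.key == 12]
8. n7.key = 17  [terminal]
9. n8.idx = "vp"  [terminal]
10. n3.key = false  [A.hot > 19]
11. n9.pre = true  [terminal]
12. n10.idx = "pq"  [terminal]
13. n2.key = 22  [22]
14. n2.fin = -9  [-9]
15. n11.key = 13  [terminal]
16. n1.idx = true  [h.key > 12]
17. n1.env = -6  [h.key * -1 + 7]
18. n1.lab = false  [C.fin > -9]
19. n12.hot = -2  [-2]
20. n12.key = 10  [10]
21. n13.hot = -7  [B.hot - 5]
22. n15.hot = 15  [15]
23. n15.key = -1  [-1]
24. n16.idx = "vx"  [terminal]
25. n17.key = 25  [terminal]
26. n15.ok = true  [B.key == -1]
27. n15.idx = false  [h.key > 25]
28. n14.idx = true  [not B.idx]
29. n14.env = 7  [7]
30. n14.lab = false  [B.ok == false]
31. n13.key = true  [A.hot > -8]
32. n12.ok = false  [A.key == false]
33. n12.idx = true  [A.key == true]
34. n19.tag = true  [true]
35. n20.key = 4  [terminal]
36. n21.pre = true  [terminal]
37. n22.idx = "vz"  [terminal]
38. n19.key = 13  [13]
39. n19.fin = -2  [-2]
40. n18.idx = true  [true]
41. n18.env = -9  [C.key - 22]
42. n18.lab = false  [C.fin > -2]
43. n0.idx = true  [S₁.idx == true]
44. n0.env = 28  [S₁.env + 34]
45. n0.lab = true  [S₁.env > -7]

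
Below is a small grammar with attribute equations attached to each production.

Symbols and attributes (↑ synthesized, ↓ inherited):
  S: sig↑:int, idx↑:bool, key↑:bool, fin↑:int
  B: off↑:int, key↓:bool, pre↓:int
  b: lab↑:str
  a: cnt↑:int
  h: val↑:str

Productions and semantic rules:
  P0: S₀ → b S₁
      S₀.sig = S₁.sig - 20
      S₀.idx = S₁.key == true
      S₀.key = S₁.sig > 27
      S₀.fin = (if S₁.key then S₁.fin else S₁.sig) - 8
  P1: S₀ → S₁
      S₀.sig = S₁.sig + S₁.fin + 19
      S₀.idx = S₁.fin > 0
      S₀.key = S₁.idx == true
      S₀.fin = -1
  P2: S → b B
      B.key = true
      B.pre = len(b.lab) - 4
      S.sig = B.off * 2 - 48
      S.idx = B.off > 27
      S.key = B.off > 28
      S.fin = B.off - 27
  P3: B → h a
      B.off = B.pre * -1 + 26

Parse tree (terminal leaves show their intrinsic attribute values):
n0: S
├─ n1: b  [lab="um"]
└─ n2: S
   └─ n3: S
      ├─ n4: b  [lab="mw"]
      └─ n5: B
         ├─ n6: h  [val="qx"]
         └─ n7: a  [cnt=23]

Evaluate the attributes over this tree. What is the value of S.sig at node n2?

1. n1.lab = "um"  [terminal]
2. n4.lab = "mw"  [terminal]
3. n5.key = true  [true]
4. n5.pre = -2  [len(b.lab) - 4]
5. n6.val = "qx"  [terminal]
6. n7.cnt = 23  [terminal]
7. n5.off = 28  [B.pre * -1 + 26]
8. n3.sig = 8  [B.off * 2 - 48]
9. n3.idx = true  [B.off > 27]
10. n3.key = false  [B.off > 28]
11. n3.fin = 1  [B.off - 27]
12. n2.sig = 28  [S₁.sig + S₁.fin + 19]
13. n2.idx = true  [S₁.fin > 0]
14. n2.key = true  [S₁.idx == true]
15. n2.fin = -1  [-1]
16. n0.sig = 8  [S₁.sig - 20]
17. n0.idx = true  [S₁.key == true]
18. n0.key = true  [S₁.sig > 27]
19. n0.fin = -9  [(if S₁.key then S₁.fin else S₁.sig) - 8]

28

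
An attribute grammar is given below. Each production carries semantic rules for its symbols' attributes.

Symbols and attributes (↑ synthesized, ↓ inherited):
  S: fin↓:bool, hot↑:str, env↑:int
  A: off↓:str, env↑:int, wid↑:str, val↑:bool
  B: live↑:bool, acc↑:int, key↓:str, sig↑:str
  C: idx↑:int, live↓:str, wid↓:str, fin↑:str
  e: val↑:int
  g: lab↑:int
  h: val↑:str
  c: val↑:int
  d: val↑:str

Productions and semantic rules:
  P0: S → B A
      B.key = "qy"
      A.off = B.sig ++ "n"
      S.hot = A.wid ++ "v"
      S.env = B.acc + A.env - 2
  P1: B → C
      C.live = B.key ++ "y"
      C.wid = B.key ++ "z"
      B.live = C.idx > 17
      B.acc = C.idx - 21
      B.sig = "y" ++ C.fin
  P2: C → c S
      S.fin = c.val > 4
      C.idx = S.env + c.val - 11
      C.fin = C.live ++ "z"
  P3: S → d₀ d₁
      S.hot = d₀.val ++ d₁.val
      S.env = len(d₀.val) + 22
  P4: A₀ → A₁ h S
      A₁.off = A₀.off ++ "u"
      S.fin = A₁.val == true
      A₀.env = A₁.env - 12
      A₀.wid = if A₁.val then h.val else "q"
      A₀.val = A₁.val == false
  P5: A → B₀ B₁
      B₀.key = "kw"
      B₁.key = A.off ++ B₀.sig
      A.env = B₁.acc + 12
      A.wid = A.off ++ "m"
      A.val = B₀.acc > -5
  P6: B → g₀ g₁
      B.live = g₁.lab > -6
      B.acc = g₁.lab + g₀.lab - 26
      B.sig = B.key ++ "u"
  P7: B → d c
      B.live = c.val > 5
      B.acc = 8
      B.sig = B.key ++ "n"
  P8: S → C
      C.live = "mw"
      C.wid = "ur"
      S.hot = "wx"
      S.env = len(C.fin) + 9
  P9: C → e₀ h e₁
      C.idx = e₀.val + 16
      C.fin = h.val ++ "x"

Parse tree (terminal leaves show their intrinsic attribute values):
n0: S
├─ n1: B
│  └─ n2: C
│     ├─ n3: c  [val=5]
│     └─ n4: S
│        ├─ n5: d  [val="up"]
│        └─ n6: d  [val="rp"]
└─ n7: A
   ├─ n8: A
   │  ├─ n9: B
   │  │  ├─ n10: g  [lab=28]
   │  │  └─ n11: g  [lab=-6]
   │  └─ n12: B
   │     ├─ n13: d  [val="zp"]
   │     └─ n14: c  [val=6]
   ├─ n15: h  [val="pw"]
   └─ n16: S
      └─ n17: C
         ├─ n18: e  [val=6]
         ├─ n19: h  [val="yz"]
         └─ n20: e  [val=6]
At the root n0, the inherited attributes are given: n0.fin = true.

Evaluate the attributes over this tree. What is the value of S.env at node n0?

3

1. n0.fin = true  [given at root]
2. n1.key = "qy"  ["qy"]
3. n2.live = "qyy"  [B.key ++ "y"]
4. n2.wid = "qyz"  [B.key ++ "z"]
5. n3.val = 5  [terminal]
6. n4.fin = true  [c.val > 4]
7. n5.val = "up"  [terminal]
8. n6.val = "rp"  [terminal]
9. n4.hot = "uprp"  [d₀.val ++ d₁.val]
10. n4.env = 24  [len(d₀.val) + 22]
11. n2.idx = 18  [S.env + c.val - 11]
12. n2.fin = "qyyz"  [C.live ++ "z"]
13. n1.live = true  [C.idx > 17]
14. n1.acc = -3  [C.idx - 21]
15. n1.sig = "yqyyz"  ["y" ++ C.fin]
16. n7.off = "yqyyzn"  [B.sig ++ "n"]
17. n8.off = "yqyyznu"  [A₀.off ++ "u"]
18. n9.key = "kw"  ["kw"]
19. n10.lab = 28  [terminal]
20. n11.lab = -6  [terminal]
21. n9.live = false  [g₁.lab > -6]
22. n9.acc = -4  [g₁.lab + g₀.lab - 26]
23. n9.sig = "kwu"  [B.key ++ "u"]
24. n12.key = "yqyyznukwu"  [A.off ++ B₀.sig]
25. n13.val = "zp"  [terminal]
26. n14.val = 6  [terminal]
27. n12.live = true  [c.val > 5]
28. n12.acc = 8  [8]
29. n12.sig = "yqyyznukwun"  [B.key ++ "n"]
30. n8.env = 20  [B₁.acc + 12]
31. n8.wid = "yqyyznum"  [A.off ++ "m"]
32. n8.val = true  [B₀.acc > -5]
33. n15.val = "pw"  [terminal]
34. n16.fin = true  [A₁.val == true]
35. n17.live = "mw"  ["mw"]
36. n17.wid = "ur"  ["ur"]
37. n18.val = 6  [terminal]
38. n19.val = "yz"  [terminal]
39. n20.val = 6  [terminal]
40. n17.idx = 22  [e₀.val + 16]
41. n17.fin = "yzx"  [h.val ++ "x"]
42. n16.hot = "wx"  ["wx"]
43. n16.env = 12  [len(C.fin) + 9]
44. n7.env = 8  [A₁.env - 12]
45. n7.wid = "pw"  [if A₁.val then h.val else "q"]
46. n7.val = false  [A₁.val == false]
47. n0.hot = "pwv"  [A.wid ++ "v"]
48. n0.env = 3  [B.acc + A.env - 2]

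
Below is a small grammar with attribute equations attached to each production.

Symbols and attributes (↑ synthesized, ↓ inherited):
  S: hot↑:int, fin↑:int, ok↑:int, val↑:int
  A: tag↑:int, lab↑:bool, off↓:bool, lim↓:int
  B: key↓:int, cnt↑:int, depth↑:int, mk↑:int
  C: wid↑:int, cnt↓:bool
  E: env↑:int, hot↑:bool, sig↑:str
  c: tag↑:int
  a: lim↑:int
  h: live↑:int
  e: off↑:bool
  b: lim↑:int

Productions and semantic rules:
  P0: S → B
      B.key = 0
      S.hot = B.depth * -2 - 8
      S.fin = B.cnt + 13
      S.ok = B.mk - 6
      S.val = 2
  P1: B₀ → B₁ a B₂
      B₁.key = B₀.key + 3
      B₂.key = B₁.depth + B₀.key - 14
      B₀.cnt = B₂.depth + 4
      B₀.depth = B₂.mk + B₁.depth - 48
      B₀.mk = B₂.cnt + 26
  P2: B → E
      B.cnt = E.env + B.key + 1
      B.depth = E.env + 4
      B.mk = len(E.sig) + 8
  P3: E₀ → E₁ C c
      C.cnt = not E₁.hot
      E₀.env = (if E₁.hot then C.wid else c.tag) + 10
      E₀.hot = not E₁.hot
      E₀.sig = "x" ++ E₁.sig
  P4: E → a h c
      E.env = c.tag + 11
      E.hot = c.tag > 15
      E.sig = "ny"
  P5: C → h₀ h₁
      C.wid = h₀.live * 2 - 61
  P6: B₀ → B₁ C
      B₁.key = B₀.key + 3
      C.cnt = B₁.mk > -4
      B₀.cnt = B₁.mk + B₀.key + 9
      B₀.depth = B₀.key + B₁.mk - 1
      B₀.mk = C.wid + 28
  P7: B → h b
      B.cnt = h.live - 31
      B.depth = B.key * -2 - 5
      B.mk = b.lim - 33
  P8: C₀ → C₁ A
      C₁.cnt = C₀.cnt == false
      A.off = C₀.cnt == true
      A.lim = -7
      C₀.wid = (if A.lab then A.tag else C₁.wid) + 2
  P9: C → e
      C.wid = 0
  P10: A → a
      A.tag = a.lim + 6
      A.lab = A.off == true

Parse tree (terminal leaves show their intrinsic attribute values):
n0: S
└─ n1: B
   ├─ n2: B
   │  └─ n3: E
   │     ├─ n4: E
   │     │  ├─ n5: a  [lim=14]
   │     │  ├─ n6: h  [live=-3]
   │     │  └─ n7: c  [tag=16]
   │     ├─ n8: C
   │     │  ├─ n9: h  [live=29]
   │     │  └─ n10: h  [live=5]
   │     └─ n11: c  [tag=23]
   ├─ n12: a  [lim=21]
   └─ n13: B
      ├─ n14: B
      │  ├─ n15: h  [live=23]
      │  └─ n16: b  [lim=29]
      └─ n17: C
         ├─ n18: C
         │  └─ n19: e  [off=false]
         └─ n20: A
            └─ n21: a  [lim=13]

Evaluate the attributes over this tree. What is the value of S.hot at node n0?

6

1. n1.key = 0  [0]
2. n2.key = 3  [B₀.key + 3]
3. n5.lim = 14  [terminal]
4. n6.live = -3  [terminal]
5. n7.tag = 16  [terminal]
6. n4.env = 27  [c.tag + 11]
7. n4.hot = true  [c.tag > 15]
8. n4.sig = "ny"  ["ny"]
9. n8.cnt = false  [not E₁.hot]
10. n9.live = 29  [terminal]
11. n10.live = 5  [terminal]
12. n8.wid = -3  [h₀.live * 2 - 61]
13. n11.tag = 23  [terminal]
14. n3.env = 7  [(if E₁.hot then C.wid else c.tag) + 10]
15. n3.hot = false  [not E₁.hot]
16. n3.sig = "xny"  ["x" ++ E₁.sig]
17. n2.cnt = 11  [E.env + B.key + 1]
18. n2.depth = 11  [E.env + 4]
19. n2.mk = 11  [len(E.sig) + 8]
20. n12.lim = 21  [terminal]
21. n13.key = -3  [B₁.depth + B₀.key - 14]
22. n14.key = 0  [B₀.key + 3]
23. n15.live = 23  [terminal]
24. n16.lim = 29  [terminal]
25. n14.cnt = -8  [h.live - 31]
26. n14.depth = -5  [B.key * -2 - 5]
27. n14.mk = -4  [b.lim - 33]
28. n17.cnt = false  [B₁.mk > -4]
29. n18.cnt = true  [C₀.cnt == false]
30. n19.off = false  [terminal]
31. n18.wid = 0  [0]
32. n20.off = false  [C₀.cnt == true]
33. n20.lim = -7  [-7]
34. n21.lim = 13  [terminal]
35. n20.tag = 19  [a.lim + 6]
36. n20.lab = false  [A.off == true]
37. n17.wid = 2  [(if A.lab then A.tag else C₁.wid) + 2]
38. n13.cnt = 2  [B₁.mk + B₀.key + 9]
39. n13.depth = -8  [B₀.key + B₁.mk - 1]
40. n13.mk = 30  [C.wid + 28]
41. n1.cnt = -4  [B₂.depth + 4]
42. n1.depth = -7  [B₂.mk + B₁.depth - 48]
43. n1.mk = 28  [B₂.cnt + 26]
44. n0.hot = 6  [B.depth * -2 - 8]
45. n0.fin = 9  [B.cnt + 13]
46. n0.ok = 22  [B.mk - 6]
47. n0.val = 2  [2]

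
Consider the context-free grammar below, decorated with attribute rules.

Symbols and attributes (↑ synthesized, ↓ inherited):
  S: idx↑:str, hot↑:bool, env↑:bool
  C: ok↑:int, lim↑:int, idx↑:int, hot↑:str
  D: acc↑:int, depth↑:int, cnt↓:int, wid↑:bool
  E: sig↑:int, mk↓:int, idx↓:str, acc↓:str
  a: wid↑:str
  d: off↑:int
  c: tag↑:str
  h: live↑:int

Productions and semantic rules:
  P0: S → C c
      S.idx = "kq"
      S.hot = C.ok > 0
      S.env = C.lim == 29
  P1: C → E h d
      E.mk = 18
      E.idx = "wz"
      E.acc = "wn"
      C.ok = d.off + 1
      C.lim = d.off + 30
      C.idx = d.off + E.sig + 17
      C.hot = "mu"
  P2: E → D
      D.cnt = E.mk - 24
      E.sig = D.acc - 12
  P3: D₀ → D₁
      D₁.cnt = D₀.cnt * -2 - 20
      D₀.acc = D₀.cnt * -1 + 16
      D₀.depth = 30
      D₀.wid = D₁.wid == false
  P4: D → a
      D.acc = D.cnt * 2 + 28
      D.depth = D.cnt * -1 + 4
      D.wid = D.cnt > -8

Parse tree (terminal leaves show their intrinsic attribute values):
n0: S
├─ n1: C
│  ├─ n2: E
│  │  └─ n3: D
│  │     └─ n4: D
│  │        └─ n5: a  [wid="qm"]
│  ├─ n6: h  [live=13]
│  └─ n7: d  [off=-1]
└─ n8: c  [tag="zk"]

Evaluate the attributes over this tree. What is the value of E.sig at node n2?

10

1. n2.mk = 18  [18]
2. n2.idx = "wz"  ["wz"]
3. n2.acc = "wn"  ["wn"]
4. n3.cnt = -6  [E.mk - 24]
5. n4.cnt = -8  [D₀.cnt * -2 - 20]
6. n5.wid = "qm"  [terminal]
7. n4.acc = 12  [D.cnt * 2 + 28]
8. n4.depth = 12  [D.cnt * -1 + 4]
9. n4.wid = false  [D.cnt > -8]
10. n3.acc = 22  [D₀.cnt * -1 + 16]
11. n3.depth = 30  [30]
12. n3.wid = true  [D₁.wid == false]
13. n2.sig = 10  [D.acc - 12]
14. n6.live = 13  [terminal]
15. n7.off = -1  [terminal]
16. n1.ok = 0  [d.off + 1]
17. n1.lim = 29  [d.off + 30]
18. n1.idx = 26  [d.off + E.sig + 17]
19. n1.hot = "mu"  ["mu"]
20. n8.tag = "zk"  [terminal]
21. n0.idx = "kq"  ["kq"]
22. n0.hot = false  [C.ok > 0]
23. n0.env = true  [C.lim == 29]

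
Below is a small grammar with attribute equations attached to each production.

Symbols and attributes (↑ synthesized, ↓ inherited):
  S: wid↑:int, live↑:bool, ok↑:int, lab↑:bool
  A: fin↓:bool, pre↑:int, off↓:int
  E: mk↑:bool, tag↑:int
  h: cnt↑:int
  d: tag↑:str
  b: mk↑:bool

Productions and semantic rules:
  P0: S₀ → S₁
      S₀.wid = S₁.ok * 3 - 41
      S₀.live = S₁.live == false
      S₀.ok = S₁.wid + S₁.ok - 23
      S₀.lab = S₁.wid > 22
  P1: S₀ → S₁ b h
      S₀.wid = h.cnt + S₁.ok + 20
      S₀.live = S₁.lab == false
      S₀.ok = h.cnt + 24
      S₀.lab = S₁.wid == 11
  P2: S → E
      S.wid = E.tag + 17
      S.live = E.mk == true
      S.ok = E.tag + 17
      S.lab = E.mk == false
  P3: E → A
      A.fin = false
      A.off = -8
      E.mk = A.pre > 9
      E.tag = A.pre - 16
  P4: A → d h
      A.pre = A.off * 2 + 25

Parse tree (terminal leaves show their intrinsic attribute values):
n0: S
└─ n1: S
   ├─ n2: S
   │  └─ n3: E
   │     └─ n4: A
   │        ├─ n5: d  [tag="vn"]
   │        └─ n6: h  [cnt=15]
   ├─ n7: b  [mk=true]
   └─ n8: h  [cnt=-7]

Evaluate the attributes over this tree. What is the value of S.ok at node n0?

17

1. n4.fin = false  [false]
2. n4.off = -8  [-8]
3. n5.tag = "vn"  [terminal]
4. n6.cnt = 15  [terminal]
5. n4.pre = 9  [A.off * 2 + 25]
6. n3.mk = false  [A.pre > 9]
7. n3.tag = -7  [A.pre - 16]
8. n2.wid = 10  [E.tag + 17]
9. n2.live = false  [E.mk == true]
10. n2.ok = 10  [E.tag + 17]
11. n2.lab = true  [E.mk == false]
12. n7.mk = true  [terminal]
13. n8.cnt = -7  [terminal]
14. n1.wid = 23  [h.cnt + S₁.ok + 20]
15. n1.live = false  [S₁.lab == false]
16. n1.ok = 17  [h.cnt + 24]
17. n1.lab = false  [S₁.wid == 11]
18. n0.wid = 10  [S₁.ok * 3 - 41]
19. n0.live = true  [S₁.live == false]
20. n0.ok = 17  [S₁.wid + S₁.ok - 23]
21. n0.lab = true  [S₁.wid > 22]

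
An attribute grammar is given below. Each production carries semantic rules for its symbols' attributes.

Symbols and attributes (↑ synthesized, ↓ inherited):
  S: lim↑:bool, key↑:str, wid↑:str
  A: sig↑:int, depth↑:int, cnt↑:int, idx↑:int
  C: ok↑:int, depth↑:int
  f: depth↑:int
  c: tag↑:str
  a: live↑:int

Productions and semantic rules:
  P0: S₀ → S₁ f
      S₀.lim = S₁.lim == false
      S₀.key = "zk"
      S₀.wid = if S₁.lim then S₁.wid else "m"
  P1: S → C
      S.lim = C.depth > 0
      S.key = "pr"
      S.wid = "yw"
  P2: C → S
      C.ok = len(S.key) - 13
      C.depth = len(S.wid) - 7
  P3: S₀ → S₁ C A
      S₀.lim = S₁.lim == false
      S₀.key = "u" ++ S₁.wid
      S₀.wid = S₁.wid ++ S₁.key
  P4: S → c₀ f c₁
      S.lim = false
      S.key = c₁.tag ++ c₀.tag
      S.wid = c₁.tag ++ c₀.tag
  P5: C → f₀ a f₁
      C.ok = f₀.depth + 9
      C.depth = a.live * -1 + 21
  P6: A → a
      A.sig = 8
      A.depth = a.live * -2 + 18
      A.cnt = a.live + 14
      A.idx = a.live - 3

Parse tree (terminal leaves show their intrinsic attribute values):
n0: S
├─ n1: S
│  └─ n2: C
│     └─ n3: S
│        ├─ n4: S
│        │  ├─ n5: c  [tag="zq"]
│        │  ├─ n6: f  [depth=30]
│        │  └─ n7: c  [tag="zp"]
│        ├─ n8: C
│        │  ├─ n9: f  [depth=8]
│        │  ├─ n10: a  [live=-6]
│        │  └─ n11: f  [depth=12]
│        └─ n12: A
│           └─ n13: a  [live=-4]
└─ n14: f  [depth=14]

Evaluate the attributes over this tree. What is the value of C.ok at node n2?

-8

1. n5.tag = "zq"  [terminal]
2. n6.depth = 30  [terminal]
3. n7.tag = "zp"  [terminal]
4. n4.lim = false  [false]
5. n4.key = "zpzq"  [c₁.tag ++ c₀.tag]
6. n4.wid = "zpzq"  [c₁.tag ++ c₀.tag]
7. n9.depth = 8  [terminal]
8. n10.live = -6  [terminal]
9. n11.depth = 12  [terminal]
10. n8.ok = 17  [f₀.depth + 9]
11. n8.depth = 27  [a.live * -1 + 21]
12. n13.live = -4  [terminal]
13. n12.sig = 8  [8]
14. n12.depth = 26  [a.live * -2 + 18]
15. n12.cnt = 10  [a.live + 14]
16. n12.idx = -7  [a.live - 3]
17. n3.lim = true  [S₁.lim == false]
18. n3.key = "uzpzq"  ["u" ++ S₁.wid]
19. n3.wid = "zpzqzpzq"  [S₁.wid ++ S₁.key]
20. n2.ok = -8  [len(S.key) - 13]
21. n2.depth = 1  [len(S.wid) - 7]
22. n1.lim = true  [C.depth > 0]
23. n1.key = "pr"  ["pr"]
24. n1.wid = "yw"  ["yw"]
25. n14.depth = 14  [terminal]
26. n0.lim = false  [S₁.lim == false]
27. n0.key = "zk"  ["zk"]
28. n0.wid = "yw"  [if S₁.lim then S₁.wid else "m"]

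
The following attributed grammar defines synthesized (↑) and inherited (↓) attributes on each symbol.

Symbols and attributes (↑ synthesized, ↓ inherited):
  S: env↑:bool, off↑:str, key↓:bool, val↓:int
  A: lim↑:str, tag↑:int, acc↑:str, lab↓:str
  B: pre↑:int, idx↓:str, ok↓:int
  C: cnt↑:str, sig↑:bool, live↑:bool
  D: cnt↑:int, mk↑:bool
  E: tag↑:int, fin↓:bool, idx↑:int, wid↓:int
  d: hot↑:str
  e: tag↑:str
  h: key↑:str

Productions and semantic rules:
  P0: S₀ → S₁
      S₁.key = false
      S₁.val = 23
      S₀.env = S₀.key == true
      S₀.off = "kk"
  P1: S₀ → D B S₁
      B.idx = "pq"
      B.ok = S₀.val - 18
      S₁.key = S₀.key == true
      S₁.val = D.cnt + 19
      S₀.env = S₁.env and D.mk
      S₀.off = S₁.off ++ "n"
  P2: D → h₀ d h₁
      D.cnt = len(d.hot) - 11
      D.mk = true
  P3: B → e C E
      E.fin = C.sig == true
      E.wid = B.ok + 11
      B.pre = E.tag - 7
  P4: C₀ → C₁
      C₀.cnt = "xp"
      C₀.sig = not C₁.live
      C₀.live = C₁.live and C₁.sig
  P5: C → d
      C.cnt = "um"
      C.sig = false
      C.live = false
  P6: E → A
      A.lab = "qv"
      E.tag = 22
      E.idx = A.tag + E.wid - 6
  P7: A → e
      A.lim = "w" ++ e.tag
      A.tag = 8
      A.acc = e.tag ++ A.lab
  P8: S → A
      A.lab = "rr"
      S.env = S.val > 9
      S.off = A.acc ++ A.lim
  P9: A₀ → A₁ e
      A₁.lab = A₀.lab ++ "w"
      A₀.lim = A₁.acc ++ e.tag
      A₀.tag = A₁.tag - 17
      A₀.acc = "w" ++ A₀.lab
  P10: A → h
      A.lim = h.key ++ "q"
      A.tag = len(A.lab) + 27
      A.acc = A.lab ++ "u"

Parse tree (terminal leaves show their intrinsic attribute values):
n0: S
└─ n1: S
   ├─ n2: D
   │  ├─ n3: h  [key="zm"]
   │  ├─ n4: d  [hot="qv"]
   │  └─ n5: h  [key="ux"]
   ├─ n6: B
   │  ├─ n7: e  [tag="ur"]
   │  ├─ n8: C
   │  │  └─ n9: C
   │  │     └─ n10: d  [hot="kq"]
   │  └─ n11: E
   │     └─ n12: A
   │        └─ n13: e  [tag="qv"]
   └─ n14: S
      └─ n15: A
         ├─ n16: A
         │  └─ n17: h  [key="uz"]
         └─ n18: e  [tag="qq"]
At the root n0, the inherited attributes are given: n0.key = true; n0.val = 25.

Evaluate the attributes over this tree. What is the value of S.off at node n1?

"wrrrrwuqqn"

1. n0.key = true  [given at root]
2. n0.val = 25  [given at root]
3. n1.key = false  [false]
4. n1.val = 23  [23]
5. n3.key = "zm"  [terminal]
6. n4.hot = "qv"  [terminal]
7. n5.key = "ux"  [terminal]
8. n2.cnt = -9  [len(d.hot) - 11]
9. n2.mk = true  [true]
10. n6.idx = "pq"  ["pq"]
11. n6.ok = 5  [S₀.val - 18]
12. n7.tag = "ur"  [terminal]
13. n10.hot = "kq"  [terminal]
14. n9.cnt = "um"  ["um"]
15. n9.sig = false  [false]
16. n9.live = false  [false]
17. n8.cnt = "xp"  ["xp"]
18. n8.sig = true  [not C₁.live]
19. n8.live = false  [C₁.live and C₁.sig]
20. n11.fin = true  [C.sig == true]
21. n11.wid = 16  [B.ok + 11]
22. n12.lab = "qv"  ["qv"]
23. n13.tag = "qv"  [terminal]
24. n12.lim = "wqv"  ["w" ++ e.tag]
25. n12.tag = 8  [8]
26. n12.acc = "qvqv"  [e.tag ++ A.lab]
27. n11.tag = 22  [22]
28. n11.idx = 18  [A.tag + E.wid - 6]
29. n6.pre = 15  [E.tag - 7]
30. n14.key = false  [S₀.key == true]
31. n14.val = 10  [D.cnt + 19]
32. n15.lab = "rr"  ["rr"]
33. n16.lab = "rrw"  [A₀.lab ++ "w"]
34. n17.key = "uz"  [terminal]
35. n16.lim = "uzq"  [h.key ++ "q"]
36. n16.tag = 30  [len(A.lab) + 27]
37. n16.acc = "rrwu"  [A.lab ++ "u"]
38. n18.tag = "qq"  [terminal]
39. n15.lim = "rrwuqq"  [A₁.acc ++ e.tag]
40. n15.tag = 13  [A₁.tag - 17]
41. n15.acc = "wrr"  ["w" ++ A₀.lab]
42. n14.env = true  [S.val > 9]
43. n14.off = "wrrrrwuqq"  [A.acc ++ A.lim]
44. n1.env = true  [S₁.env and D.mk]
45. n1.off = "wrrrrwuqqn"  [S₁.off ++ "n"]
46. n0.env = true  [S₀.key == true]
47. n0.off = "kk"  ["kk"]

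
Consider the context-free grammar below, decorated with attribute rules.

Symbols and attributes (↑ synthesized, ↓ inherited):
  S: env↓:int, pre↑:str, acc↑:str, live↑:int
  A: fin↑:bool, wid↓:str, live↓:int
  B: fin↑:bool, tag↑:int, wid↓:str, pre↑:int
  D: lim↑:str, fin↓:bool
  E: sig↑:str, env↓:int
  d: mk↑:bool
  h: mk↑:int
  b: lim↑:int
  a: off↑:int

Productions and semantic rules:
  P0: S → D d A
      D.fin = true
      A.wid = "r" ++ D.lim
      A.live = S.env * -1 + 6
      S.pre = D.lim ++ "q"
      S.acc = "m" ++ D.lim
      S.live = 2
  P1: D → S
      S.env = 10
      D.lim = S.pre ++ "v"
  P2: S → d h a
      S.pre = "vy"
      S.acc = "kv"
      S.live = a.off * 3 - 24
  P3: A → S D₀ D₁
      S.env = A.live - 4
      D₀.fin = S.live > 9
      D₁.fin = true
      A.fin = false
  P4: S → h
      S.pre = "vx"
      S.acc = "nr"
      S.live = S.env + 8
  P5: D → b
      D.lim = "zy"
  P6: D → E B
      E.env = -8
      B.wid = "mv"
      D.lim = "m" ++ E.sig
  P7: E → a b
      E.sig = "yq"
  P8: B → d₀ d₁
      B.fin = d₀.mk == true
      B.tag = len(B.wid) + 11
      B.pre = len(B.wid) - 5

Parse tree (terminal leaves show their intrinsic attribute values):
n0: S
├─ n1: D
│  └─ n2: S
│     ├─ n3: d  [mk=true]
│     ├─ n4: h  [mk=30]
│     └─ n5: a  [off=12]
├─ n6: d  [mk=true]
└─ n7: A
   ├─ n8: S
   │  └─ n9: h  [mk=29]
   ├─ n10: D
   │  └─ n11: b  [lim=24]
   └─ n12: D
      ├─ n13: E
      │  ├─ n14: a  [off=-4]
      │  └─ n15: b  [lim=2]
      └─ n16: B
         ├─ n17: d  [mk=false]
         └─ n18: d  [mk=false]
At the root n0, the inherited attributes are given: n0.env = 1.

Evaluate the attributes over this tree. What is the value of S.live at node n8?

9

1. n0.env = 1  [given at root]
2. n1.fin = true  [true]
3. n2.env = 10  [10]
4. n3.mk = true  [terminal]
5. n4.mk = 30  [terminal]
6. n5.off = 12  [terminal]
7. n2.pre = "vy"  ["vy"]
8. n2.acc = "kv"  ["kv"]
9. n2.live = 12  [a.off * 3 - 24]
10. n1.lim = "vyv"  [S.pre ++ "v"]
11. n6.mk = true  [terminal]
12. n7.wid = "rvyv"  ["r" ++ D.lim]
13. n7.live = 5  [S.env * -1 + 6]
14. n8.env = 1  [A.live - 4]
15. n9.mk = 29  [terminal]
16. n8.pre = "vx"  ["vx"]
17. n8.acc = "nr"  ["nr"]
18. n8.live = 9  [S.env + 8]
19. n10.fin = false  [S.live > 9]
20. n11.lim = 24  [terminal]
21. n10.lim = "zy"  ["zy"]
22. n12.fin = true  [true]
23. n13.env = -8  [-8]
24. n14.off = -4  [terminal]
25. n15.lim = 2  [terminal]
26. n13.sig = "yq"  ["yq"]
27. n16.wid = "mv"  ["mv"]
28. n17.mk = false  [terminal]
29. n18.mk = false  [terminal]
30. n16.fin = false  [d₀.mk == true]
31. n16.tag = 13  [len(B.wid) + 11]
32. n16.pre = -3  [len(B.wid) - 5]
33. n12.lim = "myq"  ["m" ++ E.sig]
34. n7.fin = false  [false]
35. n0.pre = "vyvq"  [D.lim ++ "q"]
36. n0.acc = "mvyv"  ["m" ++ D.lim]
37. n0.live = 2  [2]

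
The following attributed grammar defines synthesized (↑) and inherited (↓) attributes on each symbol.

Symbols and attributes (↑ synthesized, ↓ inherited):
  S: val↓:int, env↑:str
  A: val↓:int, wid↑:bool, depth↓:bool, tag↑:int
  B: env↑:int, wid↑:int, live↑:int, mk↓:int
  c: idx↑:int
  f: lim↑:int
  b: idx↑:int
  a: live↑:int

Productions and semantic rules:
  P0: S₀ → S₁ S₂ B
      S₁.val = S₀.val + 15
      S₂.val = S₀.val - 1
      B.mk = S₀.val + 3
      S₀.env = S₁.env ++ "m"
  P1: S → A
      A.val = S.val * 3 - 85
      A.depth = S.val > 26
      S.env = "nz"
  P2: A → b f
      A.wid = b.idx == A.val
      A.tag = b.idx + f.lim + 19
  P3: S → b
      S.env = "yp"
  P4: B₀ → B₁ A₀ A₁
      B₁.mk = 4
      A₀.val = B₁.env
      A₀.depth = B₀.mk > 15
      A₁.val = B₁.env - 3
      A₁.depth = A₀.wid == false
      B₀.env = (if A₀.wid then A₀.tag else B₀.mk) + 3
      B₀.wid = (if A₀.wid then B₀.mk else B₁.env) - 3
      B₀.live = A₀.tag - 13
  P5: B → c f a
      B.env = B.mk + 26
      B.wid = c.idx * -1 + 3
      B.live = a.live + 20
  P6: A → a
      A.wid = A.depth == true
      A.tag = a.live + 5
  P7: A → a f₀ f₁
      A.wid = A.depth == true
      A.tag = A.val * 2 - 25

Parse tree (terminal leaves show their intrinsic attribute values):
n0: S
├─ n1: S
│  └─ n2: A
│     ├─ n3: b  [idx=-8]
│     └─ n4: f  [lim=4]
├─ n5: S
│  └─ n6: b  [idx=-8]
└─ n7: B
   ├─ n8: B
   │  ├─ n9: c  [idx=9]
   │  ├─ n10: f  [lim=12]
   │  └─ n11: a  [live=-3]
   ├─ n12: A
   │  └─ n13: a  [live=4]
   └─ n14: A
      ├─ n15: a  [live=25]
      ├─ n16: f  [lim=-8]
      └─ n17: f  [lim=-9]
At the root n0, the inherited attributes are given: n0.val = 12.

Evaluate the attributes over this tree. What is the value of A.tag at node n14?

1. n0.val = 12  [given at root]
2. n1.val = 27  [S₀.val + 15]
3. n2.val = -4  [S.val * 3 - 85]
4. n2.depth = true  [S.val > 26]
5. n3.idx = -8  [terminal]
6. n4.lim = 4  [terminal]
7. n2.wid = false  [b.idx == A.val]
8. n2.tag = 15  [b.idx + f.lim + 19]
9. n1.env = "nz"  ["nz"]
10. n5.val = 11  [S₀.val - 1]
11. n6.idx = -8  [terminal]
12. n5.env = "yp"  ["yp"]
13. n7.mk = 15  [S₀.val + 3]
14. n8.mk = 4  [4]
15. n9.idx = 9  [terminal]
16. n10.lim = 12  [terminal]
17. n11.live = -3  [terminal]
18. n8.env = 30  [B.mk + 26]
19. n8.wid = -6  [c.idx * -1 + 3]
20. n8.live = 17  [a.live + 20]
21. n12.val = 30  [B₁.env]
22. n12.depth = false  [B₀.mk > 15]
23. n13.live = 4  [terminal]
24. n12.wid = false  [A.depth == true]
25. n12.tag = 9  [a.live + 5]
26. n14.val = 27  [B₁.env - 3]
27. n14.depth = true  [A₀.wid == false]
28. n15.live = 25  [terminal]
29. n16.lim = -8  [terminal]
30. n17.lim = -9  [terminal]
31. n14.wid = true  [A.depth == true]
32. n14.tag = 29  [A.val * 2 - 25]
33. n7.env = 18  [(if A₀.wid then A₀.tag else B₀.mk) + 3]
34. n7.wid = 27  [(if A₀.wid then B₀.mk else B₁.env) - 3]
35. n7.live = -4  [A₀.tag - 13]
36. n0.env = "nzm"  [S₁.env ++ "m"]

29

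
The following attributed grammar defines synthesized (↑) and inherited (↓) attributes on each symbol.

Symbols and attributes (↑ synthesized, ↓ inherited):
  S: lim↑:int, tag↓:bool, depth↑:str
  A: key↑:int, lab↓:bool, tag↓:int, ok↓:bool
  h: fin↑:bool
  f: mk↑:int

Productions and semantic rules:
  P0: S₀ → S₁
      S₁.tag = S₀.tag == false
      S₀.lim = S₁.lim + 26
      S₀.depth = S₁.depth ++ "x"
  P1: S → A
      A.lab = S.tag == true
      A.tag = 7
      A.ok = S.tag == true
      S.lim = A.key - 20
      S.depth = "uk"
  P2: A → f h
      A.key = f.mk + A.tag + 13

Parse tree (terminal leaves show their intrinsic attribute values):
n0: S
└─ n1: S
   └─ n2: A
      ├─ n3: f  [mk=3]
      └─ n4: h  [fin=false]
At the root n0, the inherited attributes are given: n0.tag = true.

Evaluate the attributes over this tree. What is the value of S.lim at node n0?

29

1. n0.tag = true  [given at root]
2. n1.tag = false  [S₀.tag == false]
3. n2.lab = false  [S.tag == true]
4. n2.tag = 7  [7]
5. n2.ok = false  [S.tag == true]
6. n3.mk = 3  [terminal]
7. n4.fin = false  [terminal]
8. n2.key = 23  [f.mk + A.tag + 13]
9. n1.lim = 3  [A.key - 20]
10. n1.depth = "uk"  ["uk"]
11. n0.lim = 29  [S₁.lim + 26]
12. n0.depth = "ukx"  [S₁.depth ++ "x"]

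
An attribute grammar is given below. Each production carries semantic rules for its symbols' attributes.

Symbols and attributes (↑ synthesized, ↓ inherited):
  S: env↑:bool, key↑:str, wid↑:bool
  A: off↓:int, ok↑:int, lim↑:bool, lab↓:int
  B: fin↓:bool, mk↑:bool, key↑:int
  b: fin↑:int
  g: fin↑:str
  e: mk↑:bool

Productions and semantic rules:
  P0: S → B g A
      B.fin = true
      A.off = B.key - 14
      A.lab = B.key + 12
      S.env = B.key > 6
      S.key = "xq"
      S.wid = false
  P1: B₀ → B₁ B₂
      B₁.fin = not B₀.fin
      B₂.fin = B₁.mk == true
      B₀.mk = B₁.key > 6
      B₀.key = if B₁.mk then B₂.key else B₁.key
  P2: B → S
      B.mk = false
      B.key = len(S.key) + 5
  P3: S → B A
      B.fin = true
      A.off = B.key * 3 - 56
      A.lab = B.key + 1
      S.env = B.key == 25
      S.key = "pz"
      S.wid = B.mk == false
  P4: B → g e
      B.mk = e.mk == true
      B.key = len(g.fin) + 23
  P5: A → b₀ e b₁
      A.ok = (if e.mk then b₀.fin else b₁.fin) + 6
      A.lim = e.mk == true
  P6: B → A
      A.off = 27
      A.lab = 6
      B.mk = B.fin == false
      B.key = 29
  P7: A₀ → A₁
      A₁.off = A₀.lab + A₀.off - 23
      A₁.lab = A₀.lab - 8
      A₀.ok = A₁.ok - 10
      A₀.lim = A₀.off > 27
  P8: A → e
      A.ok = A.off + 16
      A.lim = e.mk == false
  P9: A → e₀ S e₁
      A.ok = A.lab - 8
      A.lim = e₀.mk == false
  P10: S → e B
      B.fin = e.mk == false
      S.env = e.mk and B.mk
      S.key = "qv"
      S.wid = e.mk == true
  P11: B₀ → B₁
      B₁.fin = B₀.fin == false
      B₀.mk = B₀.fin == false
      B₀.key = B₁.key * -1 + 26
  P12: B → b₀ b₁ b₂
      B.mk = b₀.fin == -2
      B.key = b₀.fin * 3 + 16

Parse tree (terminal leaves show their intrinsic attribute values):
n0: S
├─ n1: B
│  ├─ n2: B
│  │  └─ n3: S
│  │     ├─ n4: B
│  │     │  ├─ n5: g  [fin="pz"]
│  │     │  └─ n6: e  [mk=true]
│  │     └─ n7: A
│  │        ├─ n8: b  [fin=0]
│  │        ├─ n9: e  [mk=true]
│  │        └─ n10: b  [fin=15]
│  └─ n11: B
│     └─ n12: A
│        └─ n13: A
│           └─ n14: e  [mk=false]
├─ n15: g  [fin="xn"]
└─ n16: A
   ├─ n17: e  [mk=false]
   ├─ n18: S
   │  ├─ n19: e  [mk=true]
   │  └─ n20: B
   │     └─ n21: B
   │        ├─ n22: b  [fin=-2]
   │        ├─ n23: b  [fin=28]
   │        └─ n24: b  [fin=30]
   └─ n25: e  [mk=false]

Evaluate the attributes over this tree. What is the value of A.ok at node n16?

11

1. n1.fin = true  [true]
2. n2.fin = false  [not B₀.fin]
3. n4.fin = true  [true]
4. n5.fin = "pz"  [terminal]
5. n6.mk = true  [terminal]
6. n4.mk = true  [e.mk == true]
7. n4.key = 25  [len(g.fin) + 23]
8. n7.off = 19  [B.key * 3 - 56]
9. n7.lab = 26  [B.key + 1]
10. n8.fin = 0  [terminal]
11. n9.mk = true  [terminal]
12. n10.fin = 15  [terminal]
13. n7.ok = 6  [(if e.mk then b₀.fin else b₁.fin) + 6]
14. n7.lim = true  [e.mk == true]
15. n3.env = true  [B.key == 25]
16. n3.key = "pz"  ["pz"]
17. n3.wid = false  [B.mk == false]
18. n2.mk = false  [false]
19. n2.key = 7  [len(S.key) + 5]
20. n11.fin = false  [B₁.mk == true]
21. n12.off = 27  [27]
22. n12.lab = 6  [6]
23. n13.off = 10  [A₀.lab + A₀.off - 23]
24. n13.lab = -2  [A₀.lab - 8]
25. n14.mk = false  [terminal]
26. n13.ok = 26  [A.off + 16]
27. n13.lim = true  [e.mk == false]
28. n12.ok = 16  [A₁.ok - 10]
29. n12.lim = false  [A₀.off > 27]
30. n11.mk = true  [B.fin == false]
31. n11.key = 29  [29]
32. n1.mk = true  [B₁.key > 6]
33. n1.key = 7  [if B₁.mk then B₂.key else B₁.key]
34. n15.fin = "xn"  [terminal]
35. n16.off = -7  [B.key - 14]
36. n16.lab = 19  [B.key + 12]
37. n17.mk = false  [terminal]
38. n19.mk = true  [terminal]
39. n20.fin = false  [e.mk == false]
40. n21.fin = true  [B₀.fin == false]
41. n22.fin = -2  [terminal]
42. n23.fin = 28  [terminal]
43. n24.fin = 30  [terminal]
44. n21.mk = true  [b₀.fin == -2]
45. n21.key = 10  [b₀.fin * 3 + 16]
46. n20.mk = true  [B₀.fin == false]
47. n20.key = 16  [B₁.key * -1 + 26]
48. n18.env = true  [e.mk and B.mk]
49. n18.key = "qv"  ["qv"]
50. n18.wid = true  [e.mk == true]
51. n25.mk = false  [terminal]
52. n16.ok = 11  [A.lab - 8]
53. n16.lim = true  [e₀.mk == false]
54. n0.env = true  [B.key > 6]
55. n0.key = "xq"  ["xq"]
56. n0.wid = false  [false]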